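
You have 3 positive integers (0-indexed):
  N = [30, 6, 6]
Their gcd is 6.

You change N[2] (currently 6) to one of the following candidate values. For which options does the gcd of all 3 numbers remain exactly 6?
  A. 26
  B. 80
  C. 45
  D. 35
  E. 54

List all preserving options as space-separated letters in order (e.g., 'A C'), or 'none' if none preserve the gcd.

Answer: E

Derivation:
Old gcd = 6; gcd of others (without N[2]) = 6
New gcd for candidate v: gcd(6, v). Preserves old gcd iff gcd(6, v) = 6.
  Option A: v=26, gcd(6,26)=2 -> changes
  Option B: v=80, gcd(6,80)=2 -> changes
  Option C: v=45, gcd(6,45)=3 -> changes
  Option D: v=35, gcd(6,35)=1 -> changes
  Option E: v=54, gcd(6,54)=6 -> preserves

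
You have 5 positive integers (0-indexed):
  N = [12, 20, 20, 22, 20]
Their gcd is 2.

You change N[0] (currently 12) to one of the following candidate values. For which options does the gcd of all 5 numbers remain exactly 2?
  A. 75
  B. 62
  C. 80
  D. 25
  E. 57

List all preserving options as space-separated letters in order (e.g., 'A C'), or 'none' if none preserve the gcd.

Answer: B C

Derivation:
Old gcd = 2; gcd of others (without N[0]) = 2
New gcd for candidate v: gcd(2, v). Preserves old gcd iff gcd(2, v) = 2.
  Option A: v=75, gcd(2,75)=1 -> changes
  Option B: v=62, gcd(2,62)=2 -> preserves
  Option C: v=80, gcd(2,80)=2 -> preserves
  Option D: v=25, gcd(2,25)=1 -> changes
  Option E: v=57, gcd(2,57)=1 -> changes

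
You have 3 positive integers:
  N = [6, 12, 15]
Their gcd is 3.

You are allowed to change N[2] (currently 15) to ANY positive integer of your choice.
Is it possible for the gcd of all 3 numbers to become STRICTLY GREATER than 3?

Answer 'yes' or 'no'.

Current gcd = 3
gcd of all OTHER numbers (without N[2]=15): gcd([6, 12]) = 6
The new gcd after any change is gcd(6, new_value).
This can be at most 6.
Since 6 > old gcd 3, the gcd CAN increase (e.g., set N[2] = 6).

Answer: yes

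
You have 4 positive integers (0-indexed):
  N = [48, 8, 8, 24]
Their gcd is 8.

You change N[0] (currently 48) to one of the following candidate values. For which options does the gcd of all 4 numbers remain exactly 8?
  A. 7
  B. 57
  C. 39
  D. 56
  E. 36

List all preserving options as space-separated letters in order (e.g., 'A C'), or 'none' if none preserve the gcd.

Old gcd = 8; gcd of others (without N[0]) = 8
New gcd for candidate v: gcd(8, v). Preserves old gcd iff gcd(8, v) = 8.
  Option A: v=7, gcd(8,7)=1 -> changes
  Option B: v=57, gcd(8,57)=1 -> changes
  Option C: v=39, gcd(8,39)=1 -> changes
  Option D: v=56, gcd(8,56)=8 -> preserves
  Option E: v=36, gcd(8,36)=4 -> changes

Answer: D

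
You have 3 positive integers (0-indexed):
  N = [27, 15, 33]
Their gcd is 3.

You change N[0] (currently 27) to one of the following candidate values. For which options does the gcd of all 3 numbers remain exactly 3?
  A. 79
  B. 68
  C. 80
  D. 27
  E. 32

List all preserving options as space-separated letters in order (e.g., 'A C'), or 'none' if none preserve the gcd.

Answer: D

Derivation:
Old gcd = 3; gcd of others (without N[0]) = 3
New gcd for candidate v: gcd(3, v). Preserves old gcd iff gcd(3, v) = 3.
  Option A: v=79, gcd(3,79)=1 -> changes
  Option B: v=68, gcd(3,68)=1 -> changes
  Option C: v=80, gcd(3,80)=1 -> changes
  Option D: v=27, gcd(3,27)=3 -> preserves
  Option E: v=32, gcd(3,32)=1 -> changes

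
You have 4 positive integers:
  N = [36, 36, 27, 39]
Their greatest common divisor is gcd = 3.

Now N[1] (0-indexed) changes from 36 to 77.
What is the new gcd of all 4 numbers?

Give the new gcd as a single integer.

Answer: 1

Derivation:
Numbers: [36, 36, 27, 39], gcd = 3
Change: index 1, 36 -> 77
gcd of the OTHER numbers (without index 1): gcd([36, 27, 39]) = 3
New gcd = gcd(g_others, new_val) = gcd(3, 77) = 1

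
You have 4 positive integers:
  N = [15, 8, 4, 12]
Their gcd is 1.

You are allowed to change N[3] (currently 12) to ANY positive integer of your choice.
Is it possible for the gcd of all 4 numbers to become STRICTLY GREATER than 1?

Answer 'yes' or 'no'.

Current gcd = 1
gcd of all OTHER numbers (without N[3]=12): gcd([15, 8, 4]) = 1
The new gcd after any change is gcd(1, new_value).
This can be at most 1.
Since 1 = old gcd 1, the gcd can only stay the same or decrease.

Answer: no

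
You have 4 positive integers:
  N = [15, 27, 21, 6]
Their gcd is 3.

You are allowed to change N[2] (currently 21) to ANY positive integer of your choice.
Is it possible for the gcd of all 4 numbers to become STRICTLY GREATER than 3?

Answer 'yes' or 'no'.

Current gcd = 3
gcd of all OTHER numbers (without N[2]=21): gcd([15, 27, 6]) = 3
The new gcd after any change is gcd(3, new_value).
This can be at most 3.
Since 3 = old gcd 3, the gcd can only stay the same or decrease.

Answer: no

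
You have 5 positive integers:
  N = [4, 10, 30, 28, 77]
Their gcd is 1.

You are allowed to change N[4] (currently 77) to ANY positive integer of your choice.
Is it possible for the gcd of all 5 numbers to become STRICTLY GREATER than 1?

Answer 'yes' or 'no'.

Answer: yes

Derivation:
Current gcd = 1
gcd of all OTHER numbers (without N[4]=77): gcd([4, 10, 30, 28]) = 2
The new gcd after any change is gcd(2, new_value).
This can be at most 2.
Since 2 > old gcd 1, the gcd CAN increase (e.g., set N[4] = 2).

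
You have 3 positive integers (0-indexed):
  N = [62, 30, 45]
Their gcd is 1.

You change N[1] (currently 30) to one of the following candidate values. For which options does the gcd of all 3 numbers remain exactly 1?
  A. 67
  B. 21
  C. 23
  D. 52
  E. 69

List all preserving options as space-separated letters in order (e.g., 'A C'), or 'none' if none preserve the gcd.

Old gcd = 1; gcd of others (without N[1]) = 1
New gcd for candidate v: gcd(1, v). Preserves old gcd iff gcd(1, v) = 1.
  Option A: v=67, gcd(1,67)=1 -> preserves
  Option B: v=21, gcd(1,21)=1 -> preserves
  Option C: v=23, gcd(1,23)=1 -> preserves
  Option D: v=52, gcd(1,52)=1 -> preserves
  Option E: v=69, gcd(1,69)=1 -> preserves

Answer: A B C D E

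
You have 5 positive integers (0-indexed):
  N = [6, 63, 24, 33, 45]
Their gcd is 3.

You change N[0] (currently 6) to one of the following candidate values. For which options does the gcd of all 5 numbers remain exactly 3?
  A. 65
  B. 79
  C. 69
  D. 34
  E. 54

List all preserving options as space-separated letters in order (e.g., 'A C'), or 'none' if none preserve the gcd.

Old gcd = 3; gcd of others (without N[0]) = 3
New gcd for candidate v: gcd(3, v). Preserves old gcd iff gcd(3, v) = 3.
  Option A: v=65, gcd(3,65)=1 -> changes
  Option B: v=79, gcd(3,79)=1 -> changes
  Option C: v=69, gcd(3,69)=3 -> preserves
  Option D: v=34, gcd(3,34)=1 -> changes
  Option E: v=54, gcd(3,54)=3 -> preserves

Answer: C E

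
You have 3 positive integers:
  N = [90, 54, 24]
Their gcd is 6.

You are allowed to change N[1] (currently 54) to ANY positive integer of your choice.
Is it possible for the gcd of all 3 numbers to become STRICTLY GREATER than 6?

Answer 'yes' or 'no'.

Answer: no

Derivation:
Current gcd = 6
gcd of all OTHER numbers (without N[1]=54): gcd([90, 24]) = 6
The new gcd after any change is gcd(6, new_value).
This can be at most 6.
Since 6 = old gcd 6, the gcd can only stay the same or decrease.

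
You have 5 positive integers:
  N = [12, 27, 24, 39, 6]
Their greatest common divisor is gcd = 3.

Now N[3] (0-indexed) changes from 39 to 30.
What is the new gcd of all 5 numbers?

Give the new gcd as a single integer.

Answer: 3

Derivation:
Numbers: [12, 27, 24, 39, 6], gcd = 3
Change: index 3, 39 -> 30
gcd of the OTHER numbers (without index 3): gcd([12, 27, 24, 6]) = 3
New gcd = gcd(g_others, new_val) = gcd(3, 30) = 3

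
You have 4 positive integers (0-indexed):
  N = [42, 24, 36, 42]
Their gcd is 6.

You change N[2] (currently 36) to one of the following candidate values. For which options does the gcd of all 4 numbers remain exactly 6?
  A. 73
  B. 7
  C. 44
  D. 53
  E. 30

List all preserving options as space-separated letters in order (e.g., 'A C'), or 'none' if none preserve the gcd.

Old gcd = 6; gcd of others (without N[2]) = 6
New gcd for candidate v: gcd(6, v). Preserves old gcd iff gcd(6, v) = 6.
  Option A: v=73, gcd(6,73)=1 -> changes
  Option B: v=7, gcd(6,7)=1 -> changes
  Option C: v=44, gcd(6,44)=2 -> changes
  Option D: v=53, gcd(6,53)=1 -> changes
  Option E: v=30, gcd(6,30)=6 -> preserves

Answer: E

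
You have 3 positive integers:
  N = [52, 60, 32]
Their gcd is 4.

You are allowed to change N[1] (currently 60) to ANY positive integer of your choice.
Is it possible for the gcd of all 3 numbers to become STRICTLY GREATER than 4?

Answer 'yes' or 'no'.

Answer: no

Derivation:
Current gcd = 4
gcd of all OTHER numbers (without N[1]=60): gcd([52, 32]) = 4
The new gcd after any change is gcd(4, new_value).
This can be at most 4.
Since 4 = old gcd 4, the gcd can only stay the same or decrease.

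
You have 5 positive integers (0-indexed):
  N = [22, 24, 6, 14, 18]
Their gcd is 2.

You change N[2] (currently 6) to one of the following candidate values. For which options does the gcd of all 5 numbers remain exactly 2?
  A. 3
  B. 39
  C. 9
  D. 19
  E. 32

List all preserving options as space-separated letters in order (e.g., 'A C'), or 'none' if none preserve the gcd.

Answer: E

Derivation:
Old gcd = 2; gcd of others (without N[2]) = 2
New gcd for candidate v: gcd(2, v). Preserves old gcd iff gcd(2, v) = 2.
  Option A: v=3, gcd(2,3)=1 -> changes
  Option B: v=39, gcd(2,39)=1 -> changes
  Option C: v=9, gcd(2,9)=1 -> changes
  Option D: v=19, gcd(2,19)=1 -> changes
  Option E: v=32, gcd(2,32)=2 -> preserves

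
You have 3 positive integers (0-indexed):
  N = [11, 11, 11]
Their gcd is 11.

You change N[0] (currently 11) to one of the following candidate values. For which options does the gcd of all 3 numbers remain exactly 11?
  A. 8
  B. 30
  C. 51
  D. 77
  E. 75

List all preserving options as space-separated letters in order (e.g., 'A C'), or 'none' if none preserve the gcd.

Answer: D

Derivation:
Old gcd = 11; gcd of others (without N[0]) = 11
New gcd for candidate v: gcd(11, v). Preserves old gcd iff gcd(11, v) = 11.
  Option A: v=8, gcd(11,8)=1 -> changes
  Option B: v=30, gcd(11,30)=1 -> changes
  Option C: v=51, gcd(11,51)=1 -> changes
  Option D: v=77, gcd(11,77)=11 -> preserves
  Option E: v=75, gcd(11,75)=1 -> changes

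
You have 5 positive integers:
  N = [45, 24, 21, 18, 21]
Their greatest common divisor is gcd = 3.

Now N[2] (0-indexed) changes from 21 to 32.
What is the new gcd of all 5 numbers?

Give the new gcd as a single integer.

Numbers: [45, 24, 21, 18, 21], gcd = 3
Change: index 2, 21 -> 32
gcd of the OTHER numbers (without index 2): gcd([45, 24, 18, 21]) = 3
New gcd = gcd(g_others, new_val) = gcd(3, 32) = 1

Answer: 1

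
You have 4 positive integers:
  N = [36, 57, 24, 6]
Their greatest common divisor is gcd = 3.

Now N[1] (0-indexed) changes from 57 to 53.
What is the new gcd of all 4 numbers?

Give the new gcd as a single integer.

Answer: 1

Derivation:
Numbers: [36, 57, 24, 6], gcd = 3
Change: index 1, 57 -> 53
gcd of the OTHER numbers (without index 1): gcd([36, 24, 6]) = 6
New gcd = gcd(g_others, new_val) = gcd(6, 53) = 1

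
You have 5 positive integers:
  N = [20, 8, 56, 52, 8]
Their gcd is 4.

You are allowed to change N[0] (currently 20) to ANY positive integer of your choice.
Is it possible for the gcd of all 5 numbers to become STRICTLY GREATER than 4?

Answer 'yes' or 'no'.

Answer: no

Derivation:
Current gcd = 4
gcd of all OTHER numbers (without N[0]=20): gcd([8, 56, 52, 8]) = 4
The new gcd after any change is gcd(4, new_value).
This can be at most 4.
Since 4 = old gcd 4, the gcd can only stay the same or decrease.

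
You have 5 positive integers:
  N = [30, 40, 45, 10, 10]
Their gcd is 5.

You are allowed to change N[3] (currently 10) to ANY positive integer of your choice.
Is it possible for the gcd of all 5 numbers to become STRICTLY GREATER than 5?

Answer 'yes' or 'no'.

Current gcd = 5
gcd of all OTHER numbers (without N[3]=10): gcd([30, 40, 45, 10]) = 5
The new gcd after any change is gcd(5, new_value).
This can be at most 5.
Since 5 = old gcd 5, the gcd can only stay the same or decrease.

Answer: no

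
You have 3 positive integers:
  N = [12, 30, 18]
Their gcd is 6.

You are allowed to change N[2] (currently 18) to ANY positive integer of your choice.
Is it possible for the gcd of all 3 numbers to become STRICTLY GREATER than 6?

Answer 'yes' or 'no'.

Answer: no

Derivation:
Current gcd = 6
gcd of all OTHER numbers (without N[2]=18): gcd([12, 30]) = 6
The new gcd after any change is gcd(6, new_value).
This can be at most 6.
Since 6 = old gcd 6, the gcd can only stay the same or decrease.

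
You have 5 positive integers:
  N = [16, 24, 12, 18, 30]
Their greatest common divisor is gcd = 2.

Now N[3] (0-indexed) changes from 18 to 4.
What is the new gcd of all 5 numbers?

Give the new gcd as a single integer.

Answer: 2

Derivation:
Numbers: [16, 24, 12, 18, 30], gcd = 2
Change: index 3, 18 -> 4
gcd of the OTHER numbers (without index 3): gcd([16, 24, 12, 30]) = 2
New gcd = gcd(g_others, new_val) = gcd(2, 4) = 2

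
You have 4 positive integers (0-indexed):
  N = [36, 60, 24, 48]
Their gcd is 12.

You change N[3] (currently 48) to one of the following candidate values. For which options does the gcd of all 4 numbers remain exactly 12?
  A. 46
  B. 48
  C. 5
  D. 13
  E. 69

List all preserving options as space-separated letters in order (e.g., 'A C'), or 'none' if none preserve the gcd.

Answer: B

Derivation:
Old gcd = 12; gcd of others (without N[3]) = 12
New gcd for candidate v: gcd(12, v). Preserves old gcd iff gcd(12, v) = 12.
  Option A: v=46, gcd(12,46)=2 -> changes
  Option B: v=48, gcd(12,48)=12 -> preserves
  Option C: v=5, gcd(12,5)=1 -> changes
  Option D: v=13, gcd(12,13)=1 -> changes
  Option E: v=69, gcd(12,69)=3 -> changes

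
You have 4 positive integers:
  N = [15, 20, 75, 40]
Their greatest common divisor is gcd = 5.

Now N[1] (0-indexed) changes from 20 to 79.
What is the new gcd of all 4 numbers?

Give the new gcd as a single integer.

Numbers: [15, 20, 75, 40], gcd = 5
Change: index 1, 20 -> 79
gcd of the OTHER numbers (without index 1): gcd([15, 75, 40]) = 5
New gcd = gcd(g_others, new_val) = gcd(5, 79) = 1

Answer: 1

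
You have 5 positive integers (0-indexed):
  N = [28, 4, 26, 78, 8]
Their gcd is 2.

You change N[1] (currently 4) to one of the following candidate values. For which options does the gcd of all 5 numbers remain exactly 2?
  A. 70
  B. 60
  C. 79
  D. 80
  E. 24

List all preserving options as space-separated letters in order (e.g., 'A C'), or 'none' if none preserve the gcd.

Answer: A B D E

Derivation:
Old gcd = 2; gcd of others (without N[1]) = 2
New gcd for candidate v: gcd(2, v). Preserves old gcd iff gcd(2, v) = 2.
  Option A: v=70, gcd(2,70)=2 -> preserves
  Option B: v=60, gcd(2,60)=2 -> preserves
  Option C: v=79, gcd(2,79)=1 -> changes
  Option D: v=80, gcd(2,80)=2 -> preserves
  Option E: v=24, gcd(2,24)=2 -> preserves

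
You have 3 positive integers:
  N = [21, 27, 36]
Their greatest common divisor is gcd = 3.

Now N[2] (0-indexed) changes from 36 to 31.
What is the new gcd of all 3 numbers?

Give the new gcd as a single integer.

Answer: 1

Derivation:
Numbers: [21, 27, 36], gcd = 3
Change: index 2, 36 -> 31
gcd of the OTHER numbers (without index 2): gcd([21, 27]) = 3
New gcd = gcd(g_others, new_val) = gcd(3, 31) = 1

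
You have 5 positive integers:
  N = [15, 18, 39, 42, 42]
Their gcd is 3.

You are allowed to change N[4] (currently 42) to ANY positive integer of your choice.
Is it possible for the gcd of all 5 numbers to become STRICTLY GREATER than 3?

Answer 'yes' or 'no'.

Current gcd = 3
gcd of all OTHER numbers (without N[4]=42): gcd([15, 18, 39, 42]) = 3
The new gcd after any change is gcd(3, new_value).
This can be at most 3.
Since 3 = old gcd 3, the gcd can only stay the same or decrease.

Answer: no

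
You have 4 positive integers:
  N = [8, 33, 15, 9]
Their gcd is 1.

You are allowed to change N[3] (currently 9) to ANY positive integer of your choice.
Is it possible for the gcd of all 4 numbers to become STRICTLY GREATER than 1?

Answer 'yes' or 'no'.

Current gcd = 1
gcd of all OTHER numbers (without N[3]=9): gcd([8, 33, 15]) = 1
The new gcd after any change is gcd(1, new_value).
This can be at most 1.
Since 1 = old gcd 1, the gcd can only stay the same or decrease.

Answer: no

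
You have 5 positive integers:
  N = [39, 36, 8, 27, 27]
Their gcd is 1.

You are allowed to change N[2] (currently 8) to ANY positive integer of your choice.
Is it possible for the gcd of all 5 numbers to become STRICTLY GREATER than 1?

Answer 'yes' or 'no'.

Answer: yes

Derivation:
Current gcd = 1
gcd of all OTHER numbers (without N[2]=8): gcd([39, 36, 27, 27]) = 3
The new gcd after any change is gcd(3, new_value).
This can be at most 3.
Since 3 > old gcd 1, the gcd CAN increase (e.g., set N[2] = 3).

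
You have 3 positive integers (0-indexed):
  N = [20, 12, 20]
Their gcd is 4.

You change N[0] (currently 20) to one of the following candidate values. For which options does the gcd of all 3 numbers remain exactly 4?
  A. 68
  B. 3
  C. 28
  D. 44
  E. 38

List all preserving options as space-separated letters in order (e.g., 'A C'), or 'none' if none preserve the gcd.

Old gcd = 4; gcd of others (without N[0]) = 4
New gcd for candidate v: gcd(4, v). Preserves old gcd iff gcd(4, v) = 4.
  Option A: v=68, gcd(4,68)=4 -> preserves
  Option B: v=3, gcd(4,3)=1 -> changes
  Option C: v=28, gcd(4,28)=4 -> preserves
  Option D: v=44, gcd(4,44)=4 -> preserves
  Option E: v=38, gcd(4,38)=2 -> changes

Answer: A C D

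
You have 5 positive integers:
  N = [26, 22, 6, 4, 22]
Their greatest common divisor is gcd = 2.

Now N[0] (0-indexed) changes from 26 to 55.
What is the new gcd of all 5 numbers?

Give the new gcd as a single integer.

Answer: 1

Derivation:
Numbers: [26, 22, 6, 4, 22], gcd = 2
Change: index 0, 26 -> 55
gcd of the OTHER numbers (without index 0): gcd([22, 6, 4, 22]) = 2
New gcd = gcd(g_others, new_val) = gcd(2, 55) = 1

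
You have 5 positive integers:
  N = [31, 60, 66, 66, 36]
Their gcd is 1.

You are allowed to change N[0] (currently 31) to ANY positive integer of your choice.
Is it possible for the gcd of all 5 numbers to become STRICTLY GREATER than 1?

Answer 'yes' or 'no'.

Current gcd = 1
gcd of all OTHER numbers (without N[0]=31): gcd([60, 66, 66, 36]) = 6
The new gcd after any change is gcd(6, new_value).
This can be at most 6.
Since 6 > old gcd 1, the gcd CAN increase (e.g., set N[0] = 6).

Answer: yes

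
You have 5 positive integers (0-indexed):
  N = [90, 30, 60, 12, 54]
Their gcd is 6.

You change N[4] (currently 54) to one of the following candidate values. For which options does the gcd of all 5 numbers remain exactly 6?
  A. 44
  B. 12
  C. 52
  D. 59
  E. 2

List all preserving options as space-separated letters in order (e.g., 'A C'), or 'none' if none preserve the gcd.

Answer: B

Derivation:
Old gcd = 6; gcd of others (without N[4]) = 6
New gcd for candidate v: gcd(6, v). Preserves old gcd iff gcd(6, v) = 6.
  Option A: v=44, gcd(6,44)=2 -> changes
  Option B: v=12, gcd(6,12)=6 -> preserves
  Option C: v=52, gcd(6,52)=2 -> changes
  Option D: v=59, gcd(6,59)=1 -> changes
  Option E: v=2, gcd(6,2)=2 -> changes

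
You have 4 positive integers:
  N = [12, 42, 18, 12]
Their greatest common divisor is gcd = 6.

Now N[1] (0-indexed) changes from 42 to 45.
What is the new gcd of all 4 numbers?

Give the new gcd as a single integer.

Answer: 3

Derivation:
Numbers: [12, 42, 18, 12], gcd = 6
Change: index 1, 42 -> 45
gcd of the OTHER numbers (without index 1): gcd([12, 18, 12]) = 6
New gcd = gcd(g_others, new_val) = gcd(6, 45) = 3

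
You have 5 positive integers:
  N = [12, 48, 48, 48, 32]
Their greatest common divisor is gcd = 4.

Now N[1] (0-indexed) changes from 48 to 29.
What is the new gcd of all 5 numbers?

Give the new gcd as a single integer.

Numbers: [12, 48, 48, 48, 32], gcd = 4
Change: index 1, 48 -> 29
gcd of the OTHER numbers (without index 1): gcd([12, 48, 48, 32]) = 4
New gcd = gcd(g_others, new_val) = gcd(4, 29) = 1

Answer: 1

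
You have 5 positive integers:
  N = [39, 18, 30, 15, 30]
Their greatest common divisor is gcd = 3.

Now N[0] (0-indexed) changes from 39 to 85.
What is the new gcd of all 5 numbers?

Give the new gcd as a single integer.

Numbers: [39, 18, 30, 15, 30], gcd = 3
Change: index 0, 39 -> 85
gcd of the OTHER numbers (without index 0): gcd([18, 30, 15, 30]) = 3
New gcd = gcd(g_others, new_val) = gcd(3, 85) = 1

Answer: 1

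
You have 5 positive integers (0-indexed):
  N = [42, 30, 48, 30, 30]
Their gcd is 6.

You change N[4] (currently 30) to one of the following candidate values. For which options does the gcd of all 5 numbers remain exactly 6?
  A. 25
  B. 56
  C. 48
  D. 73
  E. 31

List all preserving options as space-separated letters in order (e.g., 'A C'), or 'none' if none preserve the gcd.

Old gcd = 6; gcd of others (without N[4]) = 6
New gcd for candidate v: gcd(6, v). Preserves old gcd iff gcd(6, v) = 6.
  Option A: v=25, gcd(6,25)=1 -> changes
  Option B: v=56, gcd(6,56)=2 -> changes
  Option C: v=48, gcd(6,48)=6 -> preserves
  Option D: v=73, gcd(6,73)=1 -> changes
  Option E: v=31, gcd(6,31)=1 -> changes

Answer: C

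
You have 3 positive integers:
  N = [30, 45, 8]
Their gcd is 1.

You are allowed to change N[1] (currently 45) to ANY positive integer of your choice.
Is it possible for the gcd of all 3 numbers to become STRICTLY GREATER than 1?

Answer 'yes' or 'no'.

Current gcd = 1
gcd of all OTHER numbers (without N[1]=45): gcd([30, 8]) = 2
The new gcd after any change is gcd(2, new_value).
This can be at most 2.
Since 2 > old gcd 1, the gcd CAN increase (e.g., set N[1] = 2).

Answer: yes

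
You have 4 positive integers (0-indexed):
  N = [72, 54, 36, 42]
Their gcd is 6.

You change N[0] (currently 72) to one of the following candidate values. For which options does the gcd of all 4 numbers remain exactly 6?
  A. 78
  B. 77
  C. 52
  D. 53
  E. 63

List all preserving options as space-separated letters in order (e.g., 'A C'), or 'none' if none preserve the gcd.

Answer: A

Derivation:
Old gcd = 6; gcd of others (without N[0]) = 6
New gcd for candidate v: gcd(6, v). Preserves old gcd iff gcd(6, v) = 6.
  Option A: v=78, gcd(6,78)=6 -> preserves
  Option B: v=77, gcd(6,77)=1 -> changes
  Option C: v=52, gcd(6,52)=2 -> changes
  Option D: v=53, gcd(6,53)=1 -> changes
  Option E: v=63, gcd(6,63)=3 -> changes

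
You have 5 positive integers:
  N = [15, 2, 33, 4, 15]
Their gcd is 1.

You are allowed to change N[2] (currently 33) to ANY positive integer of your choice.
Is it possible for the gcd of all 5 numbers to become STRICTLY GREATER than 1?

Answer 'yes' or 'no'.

Current gcd = 1
gcd of all OTHER numbers (without N[2]=33): gcd([15, 2, 4, 15]) = 1
The new gcd after any change is gcd(1, new_value).
This can be at most 1.
Since 1 = old gcd 1, the gcd can only stay the same or decrease.

Answer: no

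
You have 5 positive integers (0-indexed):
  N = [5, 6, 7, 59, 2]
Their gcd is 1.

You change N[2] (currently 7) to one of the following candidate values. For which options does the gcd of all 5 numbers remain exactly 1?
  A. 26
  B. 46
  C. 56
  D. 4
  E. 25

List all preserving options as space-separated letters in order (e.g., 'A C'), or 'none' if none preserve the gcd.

Old gcd = 1; gcd of others (without N[2]) = 1
New gcd for candidate v: gcd(1, v). Preserves old gcd iff gcd(1, v) = 1.
  Option A: v=26, gcd(1,26)=1 -> preserves
  Option B: v=46, gcd(1,46)=1 -> preserves
  Option C: v=56, gcd(1,56)=1 -> preserves
  Option D: v=4, gcd(1,4)=1 -> preserves
  Option E: v=25, gcd(1,25)=1 -> preserves

Answer: A B C D E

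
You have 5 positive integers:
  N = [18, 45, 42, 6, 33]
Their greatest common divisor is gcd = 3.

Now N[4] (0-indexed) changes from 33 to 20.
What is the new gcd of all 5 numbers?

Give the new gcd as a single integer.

Numbers: [18, 45, 42, 6, 33], gcd = 3
Change: index 4, 33 -> 20
gcd of the OTHER numbers (without index 4): gcd([18, 45, 42, 6]) = 3
New gcd = gcd(g_others, new_val) = gcd(3, 20) = 1

Answer: 1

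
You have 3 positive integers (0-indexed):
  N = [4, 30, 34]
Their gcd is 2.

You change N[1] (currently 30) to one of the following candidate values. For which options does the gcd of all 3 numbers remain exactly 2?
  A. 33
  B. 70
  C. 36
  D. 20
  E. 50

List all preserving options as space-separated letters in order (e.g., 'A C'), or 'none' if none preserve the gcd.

Old gcd = 2; gcd of others (without N[1]) = 2
New gcd for candidate v: gcd(2, v). Preserves old gcd iff gcd(2, v) = 2.
  Option A: v=33, gcd(2,33)=1 -> changes
  Option B: v=70, gcd(2,70)=2 -> preserves
  Option C: v=36, gcd(2,36)=2 -> preserves
  Option D: v=20, gcd(2,20)=2 -> preserves
  Option E: v=50, gcd(2,50)=2 -> preserves

Answer: B C D E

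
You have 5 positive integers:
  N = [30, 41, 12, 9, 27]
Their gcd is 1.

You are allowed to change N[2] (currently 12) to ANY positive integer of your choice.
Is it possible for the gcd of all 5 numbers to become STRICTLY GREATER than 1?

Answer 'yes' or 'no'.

Current gcd = 1
gcd of all OTHER numbers (without N[2]=12): gcd([30, 41, 9, 27]) = 1
The new gcd after any change is gcd(1, new_value).
This can be at most 1.
Since 1 = old gcd 1, the gcd can only stay the same or decrease.

Answer: no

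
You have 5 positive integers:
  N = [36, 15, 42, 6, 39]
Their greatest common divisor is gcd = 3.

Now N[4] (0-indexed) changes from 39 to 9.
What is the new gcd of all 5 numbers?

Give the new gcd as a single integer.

Numbers: [36, 15, 42, 6, 39], gcd = 3
Change: index 4, 39 -> 9
gcd of the OTHER numbers (without index 4): gcd([36, 15, 42, 6]) = 3
New gcd = gcd(g_others, new_val) = gcd(3, 9) = 3

Answer: 3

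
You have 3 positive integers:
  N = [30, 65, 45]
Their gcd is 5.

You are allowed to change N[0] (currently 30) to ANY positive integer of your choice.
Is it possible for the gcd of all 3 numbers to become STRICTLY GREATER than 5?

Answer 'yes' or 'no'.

Answer: no

Derivation:
Current gcd = 5
gcd of all OTHER numbers (without N[0]=30): gcd([65, 45]) = 5
The new gcd after any change is gcd(5, new_value).
This can be at most 5.
Since 5 = old gcd 5, the gcd can only stay the same or decrease.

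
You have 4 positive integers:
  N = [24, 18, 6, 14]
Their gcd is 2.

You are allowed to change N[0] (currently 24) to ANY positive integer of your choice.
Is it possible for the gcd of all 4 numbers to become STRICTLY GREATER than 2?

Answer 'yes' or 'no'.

Answer: no

Derivation:
Current gcd = 2
gcd of all OTHER numbers (without N[0]=24): gcd([18, 6, 14]) = 2
The new gcd after any change is gcd(2, new_value).
This can be at most 2.
Since 2 = old gcd 2, the gcd can only stay the same or decrease.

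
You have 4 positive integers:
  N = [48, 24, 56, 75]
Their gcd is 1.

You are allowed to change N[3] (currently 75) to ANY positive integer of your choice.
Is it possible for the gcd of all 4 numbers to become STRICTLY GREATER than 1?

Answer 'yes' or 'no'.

Current gcd = 1
gcd of all OTHER numbers (without N[3]=75): gcd([48, 24, 56]) = 8
The new gcd after any change is gcd(8, new_value).
This can be at most 8.
Since 8 > old gcd 1, the gcd CAN increase (e.g., set N[3] = 8).

Answer: yes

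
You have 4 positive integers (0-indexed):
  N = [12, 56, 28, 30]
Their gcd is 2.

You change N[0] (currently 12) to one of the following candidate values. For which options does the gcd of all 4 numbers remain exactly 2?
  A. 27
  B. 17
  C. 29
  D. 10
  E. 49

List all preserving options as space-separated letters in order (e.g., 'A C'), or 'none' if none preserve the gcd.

Old gcd = 2; gcd of others (without N[0]) = 2
New gcd for candidate v: gcd(2, v). Preserves old gcd iff gcd(2, v) = 2.
  Option A: v=27, gcd(2,27)=1 -> changes
  Option B: v=17, gcd(2,17)=1 -> changes
  Option C: v=29, gcd(2,29)=1 -> changes
  Option D: v=10, gcd(2,10)=2 -> preserves
  Option E: v=49, gcd(2,49)=1 -> changes

Answer: D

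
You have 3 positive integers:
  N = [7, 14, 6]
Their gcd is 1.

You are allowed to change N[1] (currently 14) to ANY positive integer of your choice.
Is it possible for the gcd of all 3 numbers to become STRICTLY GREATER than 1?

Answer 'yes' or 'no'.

Current gcd = 1
gcd of all OTHER numbers (without N[1]=14): gcd([7, 6]) = 1
The new gcd after any change is gcd(1, new_value).
This can be at most 1.
Since 1 = old gcd 1, the gcd can only stay the same or decrease.

Answer: no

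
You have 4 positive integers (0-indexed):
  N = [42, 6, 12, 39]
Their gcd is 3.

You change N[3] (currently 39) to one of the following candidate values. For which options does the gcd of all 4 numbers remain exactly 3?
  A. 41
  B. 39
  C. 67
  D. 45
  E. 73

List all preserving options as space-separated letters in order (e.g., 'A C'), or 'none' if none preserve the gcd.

Answer: B D

Derivation:
Old gcd = 3; gcd of others (without N[3]) = 6
New gcd for candidate v: gcd(6, v). Preserves old gcd iff gcd(6, v) = 3.
  Option A: v=41, gcd(6,41)=1 -> changes
  Option B: v=39, gcd(6,39)=3 -> preserves
  Option C: v=67, gcd(6,67)=1 -> changes
  Option D: v=45, gcd(6,45)=3 -> preserves
  Option E: v=73, gcd(6,73)=1 -> changes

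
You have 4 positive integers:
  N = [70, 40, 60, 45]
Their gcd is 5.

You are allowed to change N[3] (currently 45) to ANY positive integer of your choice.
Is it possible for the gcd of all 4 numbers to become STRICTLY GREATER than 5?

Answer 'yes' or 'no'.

Current gcd = 5
gcd of all OTHER numbers (without N[3]=45): gcd([70, 40, 60]) = 10
The new gcd after any change is gcd(10, new_value).
This can be at most 10.
Since 10 > old gcd 5, the gcd CAN increase (e.g., set N[3] = 10).

Answer: yes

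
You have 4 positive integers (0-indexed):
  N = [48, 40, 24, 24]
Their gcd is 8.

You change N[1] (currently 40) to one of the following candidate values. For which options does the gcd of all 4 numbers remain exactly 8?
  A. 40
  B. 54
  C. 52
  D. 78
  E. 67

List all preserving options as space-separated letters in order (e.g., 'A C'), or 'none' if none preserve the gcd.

Old gcd = 8; gcd of others (without N[1]) = 24
New gcd for candidate v: gcd(24, v). Preserves old gcd iff gcd(24, v) = 8.
  Option A: v=40, gcd(24,40)=8 -> preserves
  Option B: v=54, gcd(24,54)=6 -> changes
  Option C: v=52, gcd(24,52)=4 -> changes
  Option D: v=78, gcd(24,78)=6 -> changes
  Option E: v=67, gcd(24,67)=1 -> changes

Answer: A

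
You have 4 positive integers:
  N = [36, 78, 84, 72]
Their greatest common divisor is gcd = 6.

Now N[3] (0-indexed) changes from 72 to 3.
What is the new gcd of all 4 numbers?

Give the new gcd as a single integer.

Answer: 3

Derivation:
Numbers: [36, 78, 84, 72], gcd = 6
Change: index 3, 72 -> 3
gcd of the OTHER numbers (without index 3): gcd([36, 78, 84]) = 6
New gcd = gcd(g_others, new_val) = gcd(6, 3) = 3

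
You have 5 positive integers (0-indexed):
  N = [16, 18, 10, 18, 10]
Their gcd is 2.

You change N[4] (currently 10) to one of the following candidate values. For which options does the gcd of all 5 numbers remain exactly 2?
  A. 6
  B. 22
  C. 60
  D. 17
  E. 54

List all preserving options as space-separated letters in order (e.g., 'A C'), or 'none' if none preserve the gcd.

Answer: A B C E

Derivation:
Old gcd = 2; gcd of others (without N[4]) = 2
New gcd for candidate v: gcd(2, v). Preserves old gcd iff gcd(2, v) = 2.
  Option A: v=6, gcd(2,6)=2 -> preserves
  Option B: v=22, gcd(2,22)=2 -> preserves
  Option C: v=60, gcd(2,60)=2 -> preserves
  Option D: v=17, gcd(2,17)=1 -> changes
  Option E: v=54, gcd(2,54)=2 -> preserves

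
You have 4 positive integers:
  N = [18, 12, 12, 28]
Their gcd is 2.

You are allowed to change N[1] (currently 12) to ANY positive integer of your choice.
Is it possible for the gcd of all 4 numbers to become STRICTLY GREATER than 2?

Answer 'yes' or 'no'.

Answer: no

Derivation:
Current gcd = 2
gcd of all OTHER numbers (without N[1]=12): gcd([18, 12, 28]) = 2
The new gcd after any change is gcd(2, new_value).
This can be at most 2.
Since 2 = old gcd 2, the gcd can only stay the same or decrease.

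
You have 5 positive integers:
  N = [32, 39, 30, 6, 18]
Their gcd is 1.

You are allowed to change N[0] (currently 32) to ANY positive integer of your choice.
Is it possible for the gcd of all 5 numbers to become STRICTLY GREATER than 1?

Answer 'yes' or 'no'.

Current gcd = 1
gcd of all OTHER numbers (without N[0]=32): gcd([39, 30, 6, 18]) = 3
The new gcd after any change is gcd(3, new_value).
This can be at most 3.
Since 3 > old gcd 1, the gcd CAN increase (e.g., set N[0] = 3).

Answer: yes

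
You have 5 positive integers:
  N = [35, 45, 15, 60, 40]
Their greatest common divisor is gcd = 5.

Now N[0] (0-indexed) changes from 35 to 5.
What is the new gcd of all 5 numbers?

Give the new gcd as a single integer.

Numbers: [35, 45, 15, 60, 40], gcd = 5
Change: index 0, 35 -> 5
gcd of the OTHER numbers (without index 0): gcd([45, 15, 60, 40]) = 5
New gcd = gcd(g_others, new_val) = gcd(5, 5) = 5

Answer: 5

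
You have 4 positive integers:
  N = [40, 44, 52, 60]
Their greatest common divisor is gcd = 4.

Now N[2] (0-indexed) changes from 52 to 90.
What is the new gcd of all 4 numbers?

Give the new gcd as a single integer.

Answer: 2

Derivation:
Numbers: [40, 44, 52, 60], gcd = 4
Change: index 2, 52 -> 90
gcd of the OTHER numbers (without index 2): gcd([40, 44, 60]) = 4
New gcd = gcd(g_others, new_val) = gcd(4, 90) = 2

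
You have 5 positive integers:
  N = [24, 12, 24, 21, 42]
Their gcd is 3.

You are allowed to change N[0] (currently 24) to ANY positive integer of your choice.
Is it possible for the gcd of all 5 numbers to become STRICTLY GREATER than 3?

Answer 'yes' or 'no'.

Answer: no

Derivation:
Current gcd = 3
gcd of all OTHER numbers (without N[0]=24): gcd([12, 24, 21, 42]) = 3
The new gcd after any change is gcd(3, new_value).
This can be at most 3.
Since 3 = old gcd 3, the gcd can only stay the same or decrease.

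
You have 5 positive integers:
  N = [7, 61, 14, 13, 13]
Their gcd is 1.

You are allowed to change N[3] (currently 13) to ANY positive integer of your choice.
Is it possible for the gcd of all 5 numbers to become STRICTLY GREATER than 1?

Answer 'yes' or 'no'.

Current gcd = 1
gcd of all OTHER numbers (without N[3]=13): gcd([7, 61, 14, 13]) = 1
The new gcd after any change is gcd(1, new_value).
This can be at most 1.
Since 1 = old gcd 1, the gcd can only stay the same or decrease.

Answer: no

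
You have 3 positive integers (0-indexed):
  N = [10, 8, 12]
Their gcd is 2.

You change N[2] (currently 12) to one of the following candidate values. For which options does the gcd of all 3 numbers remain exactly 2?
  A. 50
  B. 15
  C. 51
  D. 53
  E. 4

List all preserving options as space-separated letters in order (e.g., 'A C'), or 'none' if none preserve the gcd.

Answer: A E

Derivation:
Old gcd = 2; gcd of others (without N[2]) = 2
New gcd for candidate v: gcd(2, v). Preserves old gcd iff gcd(2, v) = 2.
  Option A: v=50, gcd(2,50)=2 -> preserves
  Option B: v=15, gcd(2,15)=1 -> changes
  Option C: v=51, gcd(2,51)=1 -> changes
  Option D: v=53, gcd(2,53)=1 -> changes
  Option E: v=4, gcd(2,4)=2 -> preserves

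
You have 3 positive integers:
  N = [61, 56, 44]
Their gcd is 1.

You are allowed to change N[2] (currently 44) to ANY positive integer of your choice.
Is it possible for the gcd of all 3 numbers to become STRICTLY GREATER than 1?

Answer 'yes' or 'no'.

Current gcd = 1
gcd of all OTHER numbers (without N[2]=44): gcd([61, 56]) = 1
The new gcd after any change is gcd(1, new_value).
This can be at most 1.
Since 1 = old gcd 1, the gcd can only stay the same or decrease.

Answer: no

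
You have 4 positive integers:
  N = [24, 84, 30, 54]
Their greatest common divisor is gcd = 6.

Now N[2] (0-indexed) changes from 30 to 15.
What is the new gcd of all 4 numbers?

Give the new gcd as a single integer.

Answer: 3

Derivation:
Numbers: [24, 84, 30, 54], gcd = 6
Change: index 2, 30 -> 15
gcd of the OTHER numbers (without index 2): gcd([24, 84, 54]) = 6
New gcd = gcd(g_others, new_val) = gcd(6, 15) = 3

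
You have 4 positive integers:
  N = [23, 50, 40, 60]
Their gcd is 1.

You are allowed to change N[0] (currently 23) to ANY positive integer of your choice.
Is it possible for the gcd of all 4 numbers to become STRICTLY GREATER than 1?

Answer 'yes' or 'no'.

Answer: yes

Derivation:
Current gcd = 1
gcd of all OTHER numbers (without N[0]=23): gcd([50, 40, 60]) = 10
The new gcd after any change is gcd(10, new_value).
This can be at most 10.
Since 10 > old gcd 1, the gcd CAN increase (e.g., set N[0] = 10).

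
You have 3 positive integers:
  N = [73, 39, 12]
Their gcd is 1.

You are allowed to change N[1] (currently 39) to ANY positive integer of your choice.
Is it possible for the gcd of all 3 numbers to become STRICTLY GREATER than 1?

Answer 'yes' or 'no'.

Answer: no

Derivation:
Current gcd = 1
gcd of all OTHER numbers (without N[1]=39): gcd([73, 12]) = 1
The new gcd after any change is gcd(1, new_value).
This can be at most 1.
Since 1 = old gcd 1, the gcd can only stay the same or decrease.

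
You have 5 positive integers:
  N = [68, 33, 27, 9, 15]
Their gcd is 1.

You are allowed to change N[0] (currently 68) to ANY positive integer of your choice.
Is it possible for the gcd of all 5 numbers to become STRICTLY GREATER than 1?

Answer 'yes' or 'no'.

Current gcd = 1
gcd of all OTHER numbers (without N[0]=68): gcd([33, 27, 9, 15]) = 3
The new gcd after any change is gcd(3, new_value).
This can be at most 3.
Since 3 > old gcd 1, the gcd CAN increase (e.g., set N[0] = 3).

Answer: yes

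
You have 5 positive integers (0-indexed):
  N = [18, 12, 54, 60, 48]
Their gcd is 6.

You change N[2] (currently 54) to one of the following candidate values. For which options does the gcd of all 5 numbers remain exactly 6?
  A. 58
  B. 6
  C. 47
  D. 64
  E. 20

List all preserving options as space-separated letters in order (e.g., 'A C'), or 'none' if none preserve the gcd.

Old gcd = 6; gcd of others (without N[2]) = 6
New gcd for candidate v: gcd(6, v). Preserves old gcd iff gcd(6, v) = 6.
  Option A: v=58, gcd(6,58)=2 -> changes
  Option B: v=6, gcd(6,6)=6 -> preserves
  Option C: v=47, gcd(6,47)=1 -> changes
  Option D: v=64, gcd(6,64)=2 -> changes
  Option E: v=20, gcd(6,20)=2 -> changes

Answer: B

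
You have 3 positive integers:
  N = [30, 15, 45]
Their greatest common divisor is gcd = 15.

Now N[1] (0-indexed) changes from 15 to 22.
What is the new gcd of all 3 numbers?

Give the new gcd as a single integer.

Numbers: [30, 15, 45], gcd = 15
Change: index 1, 15 -> 22
gcd of the OTHER numbers (without index 1): gcd([30, 45]) = 15
New gcd = gcd(g_others, new_val) = gcd(15, 22) = 1

Answer: 1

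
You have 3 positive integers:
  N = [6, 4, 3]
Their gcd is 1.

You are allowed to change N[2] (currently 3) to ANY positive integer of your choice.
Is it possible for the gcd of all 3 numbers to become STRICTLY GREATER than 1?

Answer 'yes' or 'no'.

Current gcd = 1
gcd of all OTHER numbers (without N[2]=3): gcd([6, 4]) = 2
The new gcd after any change is gcd(2, new_value).
This can be at most 2.
Since 2 > old gcd 1, the gcd CAN increase (e.g., set N[2] = 2).

Answer: yes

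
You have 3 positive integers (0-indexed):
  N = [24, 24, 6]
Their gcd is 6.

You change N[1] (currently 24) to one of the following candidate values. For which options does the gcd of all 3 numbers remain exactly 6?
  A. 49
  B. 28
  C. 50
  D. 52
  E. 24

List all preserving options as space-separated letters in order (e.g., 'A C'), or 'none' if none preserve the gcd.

Answer: E

Derivation:
Old gcd = 6; gcd of others (without N[1]) = 6
New gcd for candidate v: gcd(6, v). Preserves old gcd iff gcd(6, v) = 6.
  Option A: v=49, gcd(6,49)=1 -> changes
  Option B: v=28, gcd(6,28)=2 -> changes
  Option C: v=50, gcd(6,50)=2 -> changes
  Option D: v=52, gcd(6,52)=2 -> changes
  Option E: v=24, gcd(6,24)=6 -> preserves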